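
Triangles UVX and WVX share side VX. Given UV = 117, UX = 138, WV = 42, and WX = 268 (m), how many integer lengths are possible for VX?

28

From triangle UVX: 21 < VX < 255.
From triangle WVX: 226 < VX < 310.
Intersection: 226 < VX < 255, so integers 227 through 254: 28 values.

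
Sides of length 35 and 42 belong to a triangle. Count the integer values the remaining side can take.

The third side lies in the open interval (7, 77).
Integers from 8 to 76 inclusive: 76 − 8 + 1 = 69.

69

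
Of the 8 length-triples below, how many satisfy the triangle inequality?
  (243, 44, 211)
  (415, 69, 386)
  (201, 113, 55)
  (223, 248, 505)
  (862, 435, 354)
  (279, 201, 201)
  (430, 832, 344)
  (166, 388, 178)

3

(44,211,243): 44+211 > 243 → valid
(69,386,415): 69+386 > 415 → valid
(55,113,201): 55+113 ≤ 201 → not valid
(223,248,505): 223+248 ≤ 505 → not valid
(354,435,862): 354+435 ≤ 862 → not valid
(201,201,279): 201+201 > 279 → valid
(344,430,832): 344+430 ≤ 832 → not valid
(166,178,388): 166+178 ≤ 388 → not valid
3 of the 8 triples form a triangle.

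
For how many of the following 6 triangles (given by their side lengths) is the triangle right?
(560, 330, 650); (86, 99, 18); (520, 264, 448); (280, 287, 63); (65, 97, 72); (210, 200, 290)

5

(560,330,650): 330²+560² = 422500 = 650² → right
(86,99,18): 18²+86² = 7720 < 9801 = 99² → obtuse
(520,264,448): 264²+448² = 270400 = 520² → right
(280,287,63): 63²+280² = 82369 = 287² → right
(65,97,72): 65²+72² = 9409 = 97² → right
(210,200,290): 200²+210² = 84100 = 290² → right
5 of the 6 are right.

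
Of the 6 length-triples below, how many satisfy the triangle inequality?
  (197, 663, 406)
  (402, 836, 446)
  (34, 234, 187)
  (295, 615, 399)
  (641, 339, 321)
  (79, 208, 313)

(197,406,663): 197+406 ≤ 663 → not valid
(402,446,836): 402+446 > 836 → valid
(34,187,234): 34+187 ≤ 234 → not valid
(295,399,615): 295+399 > 615 → valid
(321,339,641): 321+339 > 641 → valid
(79,208,313): 79+208 ≤ 313 → not valid
3 of the 6 triples form a triangle.

3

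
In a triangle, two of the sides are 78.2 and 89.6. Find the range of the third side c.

By the triangle inequality, c must be less than 78.2 + 89.6 = 167.8 and greater than |78.2 − 89.6| = 11.4.

11.4 < c < 167.8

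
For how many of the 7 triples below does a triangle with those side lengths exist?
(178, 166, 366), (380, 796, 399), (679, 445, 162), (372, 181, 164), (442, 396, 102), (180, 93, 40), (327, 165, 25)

(166,178,366): 166+178 ≤ 366 → not valid
(380,399,796): 380+399 ≤ 796 → not valid
(162,445,679): 162+445 ≤ 679 → not valid
(164,181,372): 164+181 ≤ 372 → not valid
(102,396,442): 102+396 > 442 → valid
(40,93,180): 40+93 ≤ 180 → not valid
(25,165,327): 25+165 ≤ 327 → not valid
1 of the 7 triples forms a triangle.

1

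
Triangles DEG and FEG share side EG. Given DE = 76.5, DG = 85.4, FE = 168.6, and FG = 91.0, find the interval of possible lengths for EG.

From triangle DEG: |76.5 − 85.4| < EG < 76.5 + 85.4, i.e. 8.9 < EG < 161.9.
From triangle FEG: 77.6 < EG < 259.6.
Both must hold, so EG lies in the intersection.

77.6 < EG < 161.9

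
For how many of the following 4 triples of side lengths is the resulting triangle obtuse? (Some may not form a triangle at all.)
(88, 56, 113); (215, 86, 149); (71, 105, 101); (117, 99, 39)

3

(88,56,113): 56²+88² = 10880 < 12769 = 113² → obtuse
(215,86,149): 86²+149² = 29597 < 46225 = 215² → obtuse
(71,105,101): 71²+101² = 15242 > 11025 = 105² → acute
(117,99,39): 39²+99² = 11322 < 13689 = 117² → obtuse
3 of the 4 are obtuse.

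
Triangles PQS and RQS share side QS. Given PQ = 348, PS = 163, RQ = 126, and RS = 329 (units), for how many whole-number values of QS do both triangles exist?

251

From triangle PQS: 185 < QS < 511.
From triangle RQS: 203 < QS < 455.
Intersection: 203 < QS < 455, so integers 204 through 454: 251 values.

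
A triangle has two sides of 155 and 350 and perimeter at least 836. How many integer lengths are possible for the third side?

174

Triangle inequality: 195 < x < 505. Perimeter ≥ 836 gives x ≥ 836 − 155 − 350 = 331.
So 331 ≤ x < 505; integers 331 through 504: 174 values.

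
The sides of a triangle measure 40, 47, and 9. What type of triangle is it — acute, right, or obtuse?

obtuse

Compare the square of the longest side to the sum of squares of the other two: 9² + 40² = 1681 < 2209 = 47².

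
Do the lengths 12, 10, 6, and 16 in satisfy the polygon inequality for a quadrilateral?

Yes

A quadrilateral exists iff every side is shorter than the sum of the others — equivalently, the longest side is less than the sum of the rest.
Longest side 16 < 28 (sum of the remaining 3), so yes.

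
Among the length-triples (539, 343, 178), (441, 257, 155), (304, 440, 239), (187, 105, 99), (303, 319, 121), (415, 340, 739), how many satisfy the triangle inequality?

(178,343,539): 178+343 ≤ 539 → not valid
(155,257,441): 155+257 ≤ 441 → not valid
(239,304,440): 239+304 > 440 → valid
(99,105,187): 99+105 > 187 → valid
(121,303,319): 121+303 > 319 → valid
(340,415,739): 340+415 > 739 → valid
4 of the 6 triples form a triangle.

4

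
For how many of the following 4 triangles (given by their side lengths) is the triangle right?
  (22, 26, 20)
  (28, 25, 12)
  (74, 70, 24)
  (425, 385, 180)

(22,26,20): 20²+22² = 884 > 676 = 26² → acute
(28,25,12): 12²+25² = 769 < 784 = 28² → obtuse
(74,70,24): 24²+70² = 5476 = 74² → right
(425,385,180): 180²+385² = 180625 = 425² → right
2 of the 4 are right.

2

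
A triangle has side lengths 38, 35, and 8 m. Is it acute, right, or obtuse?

obtuse

Compare the square of the longest side to the sum of squares of the other two: 8² + 35² = 1289 < 1444 = 38².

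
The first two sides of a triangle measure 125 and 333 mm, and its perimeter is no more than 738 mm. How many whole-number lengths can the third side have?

72

Triangle inequality: 208 < x < 458. Perimeter ≤ 738 gives x ≤ 738 − 125 − 333 = 280.
So 208 < x ≤ 280; integers 209 through 280: 72 values.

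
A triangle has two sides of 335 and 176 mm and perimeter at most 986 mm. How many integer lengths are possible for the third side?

Triangle inequality: 159 < x < 511. Perimeter ≤ 986 gives x ≤ 986 − 335 − 176 = 475.
So 159 < x ≤ 475; integers 160 through 475: 316 values.

316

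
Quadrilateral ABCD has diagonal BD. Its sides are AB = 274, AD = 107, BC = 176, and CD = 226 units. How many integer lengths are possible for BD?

213

From triangle ABD: 167 < BD < 381.
From triangle CBD: 50 < BD < 402.
Intersection: 167 < BD < 381, so integers 168 through 380: 213 values.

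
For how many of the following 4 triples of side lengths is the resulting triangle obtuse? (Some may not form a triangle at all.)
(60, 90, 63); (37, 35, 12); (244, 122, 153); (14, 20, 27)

(60,90,63): 60²+63² = 7569 < 8100 = 90² → obtuse
(37,35,12): 12²+35² = 1369 = 37² → right
(244,122,153): 122²+153² = 38293 < 59536 = 244² → obtuse
(14,20,27): 14²+20² = 596 < 729 = 27² → obtuse
3 of the 4 are obtuse.

3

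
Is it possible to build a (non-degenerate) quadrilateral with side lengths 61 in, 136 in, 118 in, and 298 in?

Yes

A quadrilateral exists iff every side is shorter than the sum of the others — equivalently, the longest side is less than the sum of the rest.
Longest side 298 < 315 (sum of the remaining 3), so yes.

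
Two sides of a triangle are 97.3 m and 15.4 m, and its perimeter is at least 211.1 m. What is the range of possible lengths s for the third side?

Triangle inequality alone gives 81.9 < s < 112.7.
The perimeter condition gives s ≥ 211.1 − 97.3 − 15.4 = 98.4.
Intersecting the two: 98.4 ≤ s < 112.7.

98.4 ≤ s < 112.7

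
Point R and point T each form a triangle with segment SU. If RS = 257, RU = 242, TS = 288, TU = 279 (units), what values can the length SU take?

15 < SU < 499

From triangle RSU: |257 − 242| < SU < 257 + 242, i.e. 15 < SU < 499.
From triangle TSU: 9 < SU < 567.
Both must hold, so SU lies in the intersection.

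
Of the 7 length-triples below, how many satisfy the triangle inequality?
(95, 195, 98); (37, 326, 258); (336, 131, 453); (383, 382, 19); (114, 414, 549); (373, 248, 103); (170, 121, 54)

3

(95,98,195): 95+98 ≤ 195 → not valid
(37,258,326): 37+258 ≤ 326 → not valid
(131,336,453): 131+336 > 453 → valid
(19,382,383): 19+382 > 383 → valid
(114,414,549): 114+414 ≤ 549 → not valid
(103,248,373): 103+248 ≤ 373 → not valid
(54,121,170): 54+121 > 170 → valid
3 of the 7 triples form a triangle.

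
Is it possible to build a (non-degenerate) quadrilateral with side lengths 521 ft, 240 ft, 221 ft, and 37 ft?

For a quadrilateral, each side must be shorter than the sum of the others.
Here the longest side is 521, but the remaining 3 sides sum to only 498.

No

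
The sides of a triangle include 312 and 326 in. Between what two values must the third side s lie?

By the triangle inequality, s must be less than 312 + 326 = 638 and greater than |312 − 326| = 14.

14 < s < 638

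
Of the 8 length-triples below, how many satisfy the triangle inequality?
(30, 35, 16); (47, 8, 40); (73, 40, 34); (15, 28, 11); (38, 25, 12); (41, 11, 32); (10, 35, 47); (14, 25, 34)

(16,30,35): 16+30 > 35 → valid
(8,40,47): 8+40 > 47 → valid
(34,40,73): 34+40 > 73 → valid
(11,15,28): 11+15 ≤ 28 → not valid
(12,25,38): 12+25 ≤ 38 → not valid
(11,32,41): 11+32 > 41 → valid
(10,35,47): 10+35 ≤ 47 → not valid
(14,25,34): 14+25 > 34 → valid
5 of the 8 triples form a triangle.

5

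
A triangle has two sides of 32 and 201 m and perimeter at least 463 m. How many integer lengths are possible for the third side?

3

Triangle inequality: 169 < x < 233. Perimeter ≥ 463 gives x ≥ 463 − 32 − 201 = 230.
So 230 ≤ x < 233; integers 230 through 232: 3 values.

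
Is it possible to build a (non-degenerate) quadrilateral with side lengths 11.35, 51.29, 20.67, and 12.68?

No

For a quadrilateral, each side must be shorter than the sum of the others.
Here the longest side is 51.29, but the remaining 3 sides sum to only 44.70.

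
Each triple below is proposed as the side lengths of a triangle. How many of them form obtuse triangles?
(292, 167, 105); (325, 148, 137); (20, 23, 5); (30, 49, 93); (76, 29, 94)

(292,167,105): 105+167 ≤ 292, not a triangle
(325,148,137): 137+148 ≤ 325, not a triangle
(20,23,5): 5²+20² = 425 < 529 = 23² → obtuse
(30,49,93): 30+49 ≤ 93, not a triangle
(76,29,94): 29²+76² = 6617 < 8836 = 94² → obtuse
2 of the 5 are obtuse.

2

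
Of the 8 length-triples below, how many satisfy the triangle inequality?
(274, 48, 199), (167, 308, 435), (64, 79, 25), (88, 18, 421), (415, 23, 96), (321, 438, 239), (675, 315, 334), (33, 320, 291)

4

(48,199,274): 48+199 ≤ 274 → not valid
(167,308,435): 167+308 > 435 → valid
(25,64,79): 25+64 > 79 → valid
(18,88,421): 18+88 ≤ 421 → not valid
(23,96,415): 23+96 ≤ 415 → not valid
(239,321,438): 239+321 > 438 → valid
(315,334,675): 315+334 ≤ 675 → not valid
(33,291,320): 33+291 > 320 → valid
4 of the 8 triples form a triangle.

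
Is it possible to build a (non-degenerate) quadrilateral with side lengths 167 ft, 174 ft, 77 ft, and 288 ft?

A quadrilateral exists iff every side is shorter than the sum of the others — equivalently, the longest side is less than the sum of the rest.
Longest side 288 < 418 (sum of the remaining 3), so yes.

Yes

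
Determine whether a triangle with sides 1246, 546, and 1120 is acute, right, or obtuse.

Compare the square of the longest side to the sum of squares of the other two: 546² + 1120² = 1552516 = 1246².

right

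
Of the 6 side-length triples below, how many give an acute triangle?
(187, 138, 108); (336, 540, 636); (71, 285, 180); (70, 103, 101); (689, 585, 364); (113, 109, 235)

(187,138,108): 108²+138² = 30708 < 34969 = 187² → obtuse
(336,540,636): 336²+540² = 404496 = 636² → right
(71,285,180): 71+180 ≤ 285, not a triangle
(70,103,101): 70²+101² = 15101 > 10609 = 103² → acute
(689,585,364): 364²+585² = 474721 = 689² → right
(113,109,235): 109+113 ≤ 235, not a triangle
1 of the 6 is acute.

1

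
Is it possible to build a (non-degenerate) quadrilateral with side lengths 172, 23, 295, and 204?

Yes

A quadrilateral exists iff every side is shorter than the sum of the others — equivalently, the longest side is less than the sum of the rest.
Longest side 295 < 399 (sum of the remaining 3), so yes.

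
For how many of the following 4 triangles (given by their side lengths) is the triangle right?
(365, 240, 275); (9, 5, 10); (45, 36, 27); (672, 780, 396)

(365,240,275): 240²+275² = 133225 = 365² → right
(9,5,10): 5²+9² = 106 > 100 = 10² → acute
(45,36,27): 27²+36² = 2025 = 45² → right
(672,780,396): 396²+672² = 608400 = 780² → right
3 of the 4 are right.

3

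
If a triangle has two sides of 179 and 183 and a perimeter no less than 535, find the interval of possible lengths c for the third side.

Triangle inequality alone gives 4 < c < 362.
The perimeter condition gives c ≥ 535 − 179 − 183 = 173.
Intersecting the two: 173 ≤ c < 362.

173 ≤ c < 362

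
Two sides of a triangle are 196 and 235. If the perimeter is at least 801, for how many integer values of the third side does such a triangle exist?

Triangle inequality: 39 < x < 431. Perimeter ≥ 801 gives x ≥ 801 − 196 − 235 = 370.
So 370 ≤ x < 431; integers 370 through 430: 61 values.

61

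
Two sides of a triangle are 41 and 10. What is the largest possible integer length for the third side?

50

The third side must be strictly less than 41 + 10 = 51.
The largest integer below 51 is 50.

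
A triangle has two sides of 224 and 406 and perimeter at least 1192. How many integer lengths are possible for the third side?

Triangle inequality: 182 < x < 630. Perimeter ≥ 1192 gives x ≥ 1192 − 224 − 406 = 562.
So 562 ≤ x < 630; integers 562 through 629: 68 values.

68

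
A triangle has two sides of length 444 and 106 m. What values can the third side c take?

338 < c < 550

By the triangle inequality, c must be less than 444 + 106 = 550 and greater than |444 − 106| = 338.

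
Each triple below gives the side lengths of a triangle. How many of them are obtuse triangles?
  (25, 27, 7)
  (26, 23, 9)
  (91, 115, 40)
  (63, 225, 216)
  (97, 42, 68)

4

(25,27,7): 7²+25² = 674 < 729 = 27² → obtuse
(26,23,9): 9²+23² = 610 < 676 = 26² → obtuse
(91,115,40): 40²+91² = 9881 < 13225 = 115² → obtuse
(63,225,216): 63²+216² = 50625 = 225² → right
(97,42,68): 42²+68² = 6388 < 9409 = 97² → obtuse
4 of the 5 are obtuse.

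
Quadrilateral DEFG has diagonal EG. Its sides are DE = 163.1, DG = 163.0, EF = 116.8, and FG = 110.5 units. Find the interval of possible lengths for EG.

6.3 < EG < 227.3

From triangle DEG: |163.1 − 163.0| < EG < 163.1 + 163.0, i.e. 0.1 < EG < 326.1.
From triangle FEG: 6.3 < EG < 227.3.
Both must hold, so EG lies in the intersection.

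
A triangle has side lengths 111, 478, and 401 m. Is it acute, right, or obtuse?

Compare the square of the longest side to the sum of squares of the other two: 111² + 401² = 173122 < 228484 = 478².

obtuse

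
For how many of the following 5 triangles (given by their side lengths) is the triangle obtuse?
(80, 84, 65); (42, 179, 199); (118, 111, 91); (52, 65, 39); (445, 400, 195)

1

(80,84,65): 65²+80² = 10625 > 7056 = 84² → acute
(42,179,199): 42²+179² = 33805 < 39601 = 199² → obtuse
(118,111,91): 91²+111² = 20602 > 13924 = 118² → acute
(52,65,39): 39²+52² = 4225 = 65² → right
(445,400,195): 195²+400² = 198025 = 445² → right
1 of the 5 is obtuse.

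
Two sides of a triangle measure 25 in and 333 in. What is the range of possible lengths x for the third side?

308 < x < 358

By the triangle inequality, x must be less than 25 + 333 = 358 and greater than |25 − 333| = 308.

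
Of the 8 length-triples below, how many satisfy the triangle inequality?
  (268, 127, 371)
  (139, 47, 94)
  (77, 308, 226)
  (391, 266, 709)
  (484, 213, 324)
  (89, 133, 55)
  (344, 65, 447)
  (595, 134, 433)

4

(127,268,371): 127+268 > 371 → valid
(47,94,139): 47+94 > 139 → valid
(77,226,308): 77+226 ≤ 308 → not valid
(266,391,709): 266+391 ≤ 709 → not valid
(213,324,484): 213+324 > 484 → valid
(55,89,133): 55+89 > 133 → valid
(65,344,447): 65+344 ≤ 447 → not valid
(134,433,595): 134+433 ≤ 595 → not valid
4 of the 8 triples form a triangle.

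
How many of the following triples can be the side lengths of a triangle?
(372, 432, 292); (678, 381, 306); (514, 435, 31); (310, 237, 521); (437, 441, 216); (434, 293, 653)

5

(292,372,432): 292+372 > 432 → valid
(306,381,678): 306+381 > 678 → valid
(31,435,514): 31+435 ≤ 514 → not valid
(237,310,521): 237+310 > 521 → valid
(216,437,441): 216+437 > 441 → valid
(293,434,653): 293+434 > 653 → valid
5 of the 6 triples form a triangle.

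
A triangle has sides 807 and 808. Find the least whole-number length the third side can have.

The third side must be strictly greater than |807 − 808| = 1.
The smallest integer above 1 is 2.

2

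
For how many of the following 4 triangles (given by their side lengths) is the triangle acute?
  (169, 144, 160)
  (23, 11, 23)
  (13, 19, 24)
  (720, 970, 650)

2

(169,144,160): 144²+160² = 46336 > 28561 = 169² → acute
(23,11,23): 11²+23² = 650 > 529 = 23² → acute
(13,19,24): 13²+19² = 530 < 576 = 24² → obtuse
(720,970,650): 650²+720² = 940900 = 970² → right
2 of the 4 are acute.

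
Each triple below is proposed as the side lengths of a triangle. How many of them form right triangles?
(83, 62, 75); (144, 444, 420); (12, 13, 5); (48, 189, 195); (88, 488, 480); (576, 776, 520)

5

(83,62,75): 62²+75² = 9469 > 6889 = 83² → acute
(144,444,420): 144²+420² = 197136 = 444² → right
(12,13,5): 5²+12² = 169 = 13² → right
(48,189,195): 48²+189² = 38025 = 195² → right
(88,488,480): 88²+480² = 238144 = 488² → right
(576,776,520): 520²+576² = 602176 = 776² → right
5 of the 6 are right.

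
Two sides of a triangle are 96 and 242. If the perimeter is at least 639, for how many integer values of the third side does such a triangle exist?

Triangle inequality: 146 < x < 338. Perimeter ≥ 639 gives x ≥ 639 − 96 − 242 = 301.
So 301 ≤ x < 338; integers 301 through 337: 37 values.

37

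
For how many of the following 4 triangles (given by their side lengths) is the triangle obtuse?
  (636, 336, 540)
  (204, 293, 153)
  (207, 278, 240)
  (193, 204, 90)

(636,336,540): 336²+540² = 404496 = 636² → right
(204,293,153): 153²+204² = 65025 < 85849 = 293² → obtuse
(207,278,240): 207²+240² = 100449 > 77284 = 278² → acute
(193,204,90): 90²+193² = 45349 > 41616 = 204² → acute
1 of the 4 is obtuse.

1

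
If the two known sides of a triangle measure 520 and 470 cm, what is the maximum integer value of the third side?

The third side must be strictly less than 520 + 470 = 990.
The largest integer below 990 is 989.

989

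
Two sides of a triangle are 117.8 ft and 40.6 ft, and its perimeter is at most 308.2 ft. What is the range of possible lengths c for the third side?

Triangle inequality alone gives 77.2 < c < 158.4.
The perimeter condition gives c ≤ 308.2 − 117.8 − 40.6 = 149.8.
Intersecting the two: 77.2 < c ≤ 149.8.

77.2 < c ≤ 149.8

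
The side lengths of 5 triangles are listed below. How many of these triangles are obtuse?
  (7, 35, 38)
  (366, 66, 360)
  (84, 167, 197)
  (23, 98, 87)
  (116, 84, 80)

3

(7,35,38): 7²+35² = 1274 < 1444 = 38² → obtuse
(366,66,360): 66²+360² = 133956 = 366² → right
(84,167,197): 84²+167² = 34945 < 38809 = 197² → obtuse
(23,98,87): 23²+87² = 8098 < 9604 = 98² → obtuse
(116,84,80): 80²+84² = 13456 = 116² → right
3 of the 5 are obtuse.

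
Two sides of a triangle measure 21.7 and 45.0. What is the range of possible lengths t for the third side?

By the triangle inequality, t must be less than 21.7 + 45.0 = 66.7 and greater than |21.7 − 45.0| = 23.3.

23.3 < t < 66.7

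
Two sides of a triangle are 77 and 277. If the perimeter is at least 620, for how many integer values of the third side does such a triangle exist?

Triangle inequality: 200 < x < 354. Perimeter ≥ 620 gives x ≥ 620 − 77 − 277 = 266.
So 266 ≤ x < 354; integers 266 through 353: 88 values.

88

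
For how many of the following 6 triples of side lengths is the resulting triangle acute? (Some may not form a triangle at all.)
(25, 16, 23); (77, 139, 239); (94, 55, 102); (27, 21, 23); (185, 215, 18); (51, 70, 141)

(25,16,23): 16²+23² = 785 > 625 = 25² → acute
(77,139,239): 77+139 ≤ 239, not a triangle
(94,55,102): 55²+94² = 11861 > 10404 = 102² → acute
(27,21,23): 21²+23² = 970 > 729 = 27² → acute
(185,215,18): 18+185 ≤ 215, not a triangle
(51,70,141): 51+70 ≤ 141, not a triangle
3 of the 6 are acute.

3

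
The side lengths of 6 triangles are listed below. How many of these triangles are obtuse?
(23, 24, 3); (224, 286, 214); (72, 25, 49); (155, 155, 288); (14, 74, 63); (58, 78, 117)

5

(23,24,3): 3²+23² = 538 < 576 = 24² → obtuse
(224,286,214): 214²+224² = 95972 > 81796 = 286² → acute
(72,25,49): 25²+49² = 3026 < 5184 = 72² → obtuse
(155,155,288): 155²+155² = 48050 < 82944 = 288² → obtuse
(14,74,63): 14²+63² = 4165 < 5476 = 74² → obtuse
(58,78,117): 58²+78² = 9448 < 13689 = 117² → obtuse
5 of the 6 are obtuse.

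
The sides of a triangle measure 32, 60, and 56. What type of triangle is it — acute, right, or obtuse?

acute

Compare the square of the longest side to the sum of squares of the other two: 32² + 56² = 4160 > 3600 = 60².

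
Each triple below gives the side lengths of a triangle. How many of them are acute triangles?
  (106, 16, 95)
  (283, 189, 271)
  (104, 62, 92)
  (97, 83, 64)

3

(106,16,95): 16²+95² = 9281 < 11236 = 106² → obtuse
(283,189,271): 189²+271² = 109162 > 80089 = 283² → acute
(104,62,92): 62²+92² = 12308 > 10816 = 104² → acute
(97,83,64): 64²+83² = 10985 > 9409 = 97² → acute
3 of the 4 are acute.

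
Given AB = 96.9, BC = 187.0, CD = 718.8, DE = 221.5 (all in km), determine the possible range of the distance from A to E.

The maximum is all hops collinear in one direction: 96.9 + 187.0 + 718.8 + 221.5 = 1224.2.
The longest hop is 718.8; the others sum to 505.4. Folding the others back against it leaves at least 718.8 − 505.4 = 213.4.

213.4 ≤ AE ≤ 1224.2 km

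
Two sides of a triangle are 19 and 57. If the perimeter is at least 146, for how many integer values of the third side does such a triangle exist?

Triangle inequality: 38 < x < 76. Perimeter ≥ 146 gives x ≥ 146 − 19 − 57 = 70.
So 70 ≤ x < 76; integers 70 through 75: 6 values.

6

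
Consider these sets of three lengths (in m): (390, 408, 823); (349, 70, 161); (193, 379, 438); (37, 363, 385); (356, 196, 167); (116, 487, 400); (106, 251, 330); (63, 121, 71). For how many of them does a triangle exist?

(390,408,823): 390+408 ≤ 823 → not valid
(70,161,349): 70+161 ≤ 349 → not valid
(193,379,438): 193+379 > 438 → valid
(37,363,385): 37+363 > 385 → valid
(167,196,356): 167+196 > 356 → valid
(116,400,487): 116+400 > 487 → valid
(106,251,330): 106+251 > 330 → valid
(63,71,121): 63+71 > 121 → valid
6 of the 8 triples form a triangle.

6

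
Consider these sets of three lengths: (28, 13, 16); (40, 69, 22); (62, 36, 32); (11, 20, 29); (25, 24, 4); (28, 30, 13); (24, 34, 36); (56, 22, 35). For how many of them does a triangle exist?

(13,16,28): 13+16 > 28 → valid
(22,40,69): 22+40 ≤ 69 → not valid
(32,36,62): 32+36 > 62 → valid
(11,20,29): 11+20 > 29 → valid
(4,24,25): 4+24 > 25 → valid
(13,28,30): 13+28 > 30 → valid
(24,34,36): 24+34 > 36 → valid
(22,35,56): 22+35 > 56 → valid
7 of the 8 triples form a triangle.

7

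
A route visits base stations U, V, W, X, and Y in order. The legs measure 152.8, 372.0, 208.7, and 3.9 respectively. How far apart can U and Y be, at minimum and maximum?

The maximum is all hops collinear in one direction: 152.8 + 372.0 + 208.7 + 3.9 = 737.4.
The longest hop is 372.0; the others sum to 365.4. Folding the others back against it leaves at least 372.0 − 365.4 = 6.6.

6.6 ≤ UY ≤ 737.4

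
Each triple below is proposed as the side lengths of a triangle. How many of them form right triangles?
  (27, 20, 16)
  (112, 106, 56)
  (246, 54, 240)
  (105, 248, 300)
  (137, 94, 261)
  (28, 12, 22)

(27,20,16): 16²+20² = 656 < 729 = 27² → obtuse
(112,106,56): 56²+106² = 14372 > 12544 = 112² → acute
(246,54,240): 54²+240² = 60516 = 246² → right
(105,248,300): 105²+248² = 72529 < 90000 = 300² → obtuse
(137,94,261): 94+137 ≤ 261, not a triangle
(28,12,22): 12²+22² = 628 < 784 = 28² → obtuse
1 of the 6 is right.

1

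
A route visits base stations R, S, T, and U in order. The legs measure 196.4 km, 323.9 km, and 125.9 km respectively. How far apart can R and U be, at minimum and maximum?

The maximum is all hops collinear in one direction: 196.4 + 323.9 + 125.9 = 646.2.
The longest hop is 323.9; the others sum to 322.3. Folding the others back against it leaves at least 323.9 − 322.3 = 1.6.

1.6 ≤ RU ≤ 646.2 km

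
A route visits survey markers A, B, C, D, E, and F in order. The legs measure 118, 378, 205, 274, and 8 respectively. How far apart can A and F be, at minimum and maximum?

The maximum is all hops collinear in one direction: 118 + 378 + 205 + 274 + 8 = 983.
The longest hop is 378; the others sum to 605. Since 378 ≤ 605, the path can fold back on itself completely, so the minimum distance is 0.

0 ≤ AF ≤ 983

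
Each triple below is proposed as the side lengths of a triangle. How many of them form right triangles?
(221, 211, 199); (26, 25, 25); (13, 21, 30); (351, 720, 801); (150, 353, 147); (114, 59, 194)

(221,211,199): 199²+211² = 84122 > 48841 = 221² → acute
(26,25,25): 25²+25² = 1250 > 676 = 26² → acute
(13,21,30): 13²+21² = 610 < 900 = 30² → obtuse
(351,720,801): 351²+720² = 641601 = 801² → right
(150,353,147): 147+150 ≤ 353, not a triangle
(114,59,194): 59+114 ≤ 194, not a triangle
1 of the 6 is right.

1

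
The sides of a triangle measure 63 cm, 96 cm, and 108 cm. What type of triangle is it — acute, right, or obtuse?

Compare the square of the longest side to the sum of squares of the other two: 63² + 96² = 13185 > 11664 = 108².

acute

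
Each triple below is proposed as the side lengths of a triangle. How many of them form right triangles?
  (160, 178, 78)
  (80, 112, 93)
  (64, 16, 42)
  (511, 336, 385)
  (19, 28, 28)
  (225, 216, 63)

(160,178,78): 78²+160² = 31684 = 178² → right
(80,112,93): 80²+93² = 15049 > 12544 = 112² → acute
(64,16,42): 16+42 ≤ 64, not a triangle
(511,336,385): 336²+385² = 261121 = 511² → right
(19,28,28): 19²+28² = 1145 > 784 = 28² → acute
(225,216,63): 63²+216² = 50625 = 225² → right
3 of the 6 are right.

3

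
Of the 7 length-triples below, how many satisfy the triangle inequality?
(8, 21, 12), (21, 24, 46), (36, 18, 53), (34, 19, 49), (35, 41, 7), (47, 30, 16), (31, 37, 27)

(8,12,21): 8+12 ≤ 21 → not valid
(21,24,46): 21+24 ≤ 46 → not valid
(18,36,53): 18+36 > 53 → valid
(19,34,49): 19+34 > 49 → valid
(7,35,41): 7+35 > 41 → valid
(16,30,47): 16+30 ≤ 47 → not valid
(27,31,37): 27+31 > 37 → valid
4 of the 7 triples form a triangle.

4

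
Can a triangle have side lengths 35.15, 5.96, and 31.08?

Yes

The longest side is 35.15, and the other two sum to 37.04.
Since 37.04 > 35.15, the triangle inequality holds.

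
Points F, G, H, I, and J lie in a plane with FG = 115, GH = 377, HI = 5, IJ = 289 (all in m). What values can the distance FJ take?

0 ≤ FJ ≤ 786 m

The maximum is all hops collinear in one direction: 115 + 377 + 5 + 289 = 786.
The longest hop is 377; the others sum to 409. Since 377 ≤ 409, the path can fold back on itself completely, so the minimum distance is 0.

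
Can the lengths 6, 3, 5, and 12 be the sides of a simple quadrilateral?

Yes

A quadrilateral exists iff every side is shorter than the sum of the others — equivalently, the longest side is less than the sum of the rest.
Longest side 12 < 14 (sum of the remaining 3), so yes.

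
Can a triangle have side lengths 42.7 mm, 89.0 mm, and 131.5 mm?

The longest side is 131.5, and the other two sum to 131.7.
Since 131.7 > 131.5, the triangle inequality holds.

Yes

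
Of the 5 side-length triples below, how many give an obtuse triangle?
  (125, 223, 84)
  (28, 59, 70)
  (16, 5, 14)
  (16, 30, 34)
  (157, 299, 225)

(125,223,84): 84+125 ≤ 223, not a triangle
(28,59,70): 28²+59² = 4265 < 4900 = 70² → obtuse
(16,5,14): 5²+14² = 221 < 256 = 16² → obtuse
(16,30,34): 16²+30² = 1156 = 34² → right
(157,299,225): 157²+225² = 75274 < 89401 = 299² → obtuse
3 of the 5 are obtuse.

3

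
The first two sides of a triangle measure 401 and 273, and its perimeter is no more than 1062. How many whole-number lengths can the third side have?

Triangle inequality: 128 < x < 674. Perimeter ≤ 1062 gives x ≤ 1062 − 401 − 273 = 388.
So 128 < x ≤ 388; integers 129 through 388: 260 values.

260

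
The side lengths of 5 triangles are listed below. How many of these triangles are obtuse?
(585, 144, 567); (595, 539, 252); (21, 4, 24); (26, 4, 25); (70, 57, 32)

3

(585,144,567): 144²+567² = 342225 = 585² → right
(595,539,252): 252²+539² = 354025 = 595² → right
(21,4,24): 4²+21² = 457 < 576 = 24² → obtuse
(26,4,25): 4²+25² = 641 < 676 = 26² → obtuse
(70,57,32): 32²+57² = 4273 < 4900 = 70² → obtuse
3 of the 5 are obtuse.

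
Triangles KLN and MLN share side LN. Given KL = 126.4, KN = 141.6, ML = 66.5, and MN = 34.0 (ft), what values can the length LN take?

32.5 < LN < 100.5

From triangle KLN: |126.4 − 141.6| < LN < 126.4 + 141.6, i.e. 15.2 < LN < 268.0.
From triangle MLN: 32.5 < LN < 100.5.
Both must hold, so LN lies in the intersection.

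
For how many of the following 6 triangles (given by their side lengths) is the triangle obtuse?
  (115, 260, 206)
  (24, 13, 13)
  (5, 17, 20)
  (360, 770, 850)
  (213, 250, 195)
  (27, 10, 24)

4

(115,260,206): 115²+206² = 55661 < 67600 = 260² → obtuse
(24,13,13): 13²+13² = 338 < 576 = 24² → obtuse
(5,17,20): 5²+17² = 314 < 400 = 20² → obtuse
(360,770,850): 360²+770² = 722500 = 850² → right
(213,250,195): 195²+213² = 83394 > 62500 = 250² → acute
(27,10,24): 10²+24² = 676 < 729 = 27² → obtuse
4 of the 6 are obtuse.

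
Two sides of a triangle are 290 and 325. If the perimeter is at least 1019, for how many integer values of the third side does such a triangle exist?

Triangle inequality: 35 < x < 615. Perimeter ≥ 1019 gives x ≥ 1019 − 290 − 325 = 404.
So 404 ≤ x < 615; integers 404 through 614: 211 values.

211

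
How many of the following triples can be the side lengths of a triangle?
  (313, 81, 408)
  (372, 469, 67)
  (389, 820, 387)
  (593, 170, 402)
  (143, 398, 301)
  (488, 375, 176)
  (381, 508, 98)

(81,313,408): 81+313 ≤ 408 → not valid
(67,372,469): 67+372 ≤ 469 → not valid
(387,389,820): 387+389 ≤ 820 → not valid
(170,402,593): 170+402 ≤ 593 → not valid
(143,301,398): 143+301 > 398 → valid
(176,375,488): 176+375 > 488 → valid
(98,381,508): 98+381 ≤ 508 → not valid
2 of the 7 triples form a triangle.

2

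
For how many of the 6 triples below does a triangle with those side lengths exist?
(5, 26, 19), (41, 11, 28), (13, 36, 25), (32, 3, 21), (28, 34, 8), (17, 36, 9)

(5,19,26): 5+19 ≤ 26 → not valid
(11,28,41): 11+28 ≤ 41 → not valid
(13,25,36): 13+25 > 36 → valid
(3,21,32): 3+21 ≤ 32 → not valid
(8,28,34): 8+28 > 34 → valid
(9,17,36): 9+17 ≤ 36 → not valid
2 of the 6 triples form a triangle.

2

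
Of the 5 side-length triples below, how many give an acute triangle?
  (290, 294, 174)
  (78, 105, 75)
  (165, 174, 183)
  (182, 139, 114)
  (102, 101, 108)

4

(290,294,174): 174²+290² = 114376 > 86436 = 294² → acute
(78,105,75): 75²+78² = 11709 > 11025 = 105² → acute
(165,174,183): 165²+174² = 57501 > 33489 = 183² → acute
(182,139,114): 114²+139² = 32317 < 33124 = 182² → obtuse
(102,101,108): 101²+102² = 20605 > 11664 = 108² → acute
4 of the 5 are acute.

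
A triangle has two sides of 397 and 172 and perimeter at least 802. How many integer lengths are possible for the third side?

336

Triangle inequality: 225 < x < 569. Perimeter ≥ 802 gives x ≥ 802 − 397 − 172 = 233.
So 233 ≤ x < 569; integers 233 through 568: 336 values.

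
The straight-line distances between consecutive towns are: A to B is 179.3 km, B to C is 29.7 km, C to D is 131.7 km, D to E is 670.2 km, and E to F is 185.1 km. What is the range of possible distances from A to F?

The maximum is all hops collinear in one direction: 179.3 + 29.7 + 131.7 + 670.2 + 185.1 = 1196.0.
The longest hop is 670.2; the others sum to 525.8. Folding the others back against it leaves at least 670.2 − 525.8 = 144.4.

144.4 ≤ AF ≤ 1196.0 km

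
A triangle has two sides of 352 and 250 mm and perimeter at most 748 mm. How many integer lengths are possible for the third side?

Triangle inequality: 102 < x < 602. Perimeter ≤ 748 gives x ≤ 748 − 352 − 250 = 146.
So 102 < x ≤ 146; integers 103 through 146: 44 values.

44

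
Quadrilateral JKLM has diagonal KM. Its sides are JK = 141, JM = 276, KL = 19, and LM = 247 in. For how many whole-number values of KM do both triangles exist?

37

From triangle JKM: 135 < KM < 417.
From triangle LKM: 228 < KM < 266.
Intersection: 228 < KM < 266, so integers 229 through 265: 37 values.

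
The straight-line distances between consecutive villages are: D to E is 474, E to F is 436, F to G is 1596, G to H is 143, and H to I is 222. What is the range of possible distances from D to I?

The maximum is all hops collinear in one direction: 474 + 436 + 1596 + 143 + 222 = 2871.
The longest hop is 1596; the others sum to 1275. Folding the others back against it leaves at least 1596 − 1275 = 321.

321 ≤ DI ≤ 2871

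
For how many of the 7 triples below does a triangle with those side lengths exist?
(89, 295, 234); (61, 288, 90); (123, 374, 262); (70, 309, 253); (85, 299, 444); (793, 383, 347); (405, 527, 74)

(89,234,295): 89+234 > 295 → valid
(61,90,288): 61+90 ≤ 288 → not valid
(123,262,374): 123+262 > 374 → valid
(70,253,309): 70+253 > 309 → valid
(85,299,444): 85+299 ≤ 444 → not valid
(347,383,793): 347+383 ≤ 793 → not valid
(74,405,527): 74+405 ≤ 527 → not valid
3 of the 7 triples form a triangle.

3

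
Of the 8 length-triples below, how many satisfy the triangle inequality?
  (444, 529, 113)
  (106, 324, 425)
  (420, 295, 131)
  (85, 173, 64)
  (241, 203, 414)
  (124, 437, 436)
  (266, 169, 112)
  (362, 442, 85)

7

(113,444,529): 113+444 > 529 → valid
(106,324,425): 106+324 > 425 → valid
(131,295,420): 131+295 > 420 → valid
(64,85,173): 64+85 ≤ 173 → not valid
(203,241,414): 203+241 > 414 → valid
(124,436,437): 124+436 > 437 → valid
(112,169,266): 112+169 > 266 → valid
(85,362,442): 85+362 > 442 → valid
7 of the 8 triples form a triangle.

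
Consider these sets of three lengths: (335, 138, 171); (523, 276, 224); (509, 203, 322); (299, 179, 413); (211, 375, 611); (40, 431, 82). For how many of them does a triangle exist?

(138,171,335): 138+171 ≤ 335 → not valid
(224,276,523): 224+276 ≤ 523 → not valid
(203,322,509): 203+322 > 509 → valid
(179,299,413): 179+299 > 413 → valid
(211,375,611): 211+375 ≤ 611 → not valid
(40,82,431): 40+82 ≤ 431 → not valid
2 of the 6 triples form a triangle.

2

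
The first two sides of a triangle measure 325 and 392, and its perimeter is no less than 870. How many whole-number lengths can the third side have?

Triangle inequality: 67 < x < 717. Perimeter ≥ 870 gives x ≥ 870 − 325 − 392 = 153.
So 153 ≤ x < 717; integers 153 through 716: 564 values.

564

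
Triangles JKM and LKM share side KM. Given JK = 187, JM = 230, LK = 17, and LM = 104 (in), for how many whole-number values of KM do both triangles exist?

33

From triangle JKM: 43 < KM < 417.
From triangle LKM: 87 < KM < 121.
Intersection: 87 < KM < 121, so integers 88 through 120: 33 values.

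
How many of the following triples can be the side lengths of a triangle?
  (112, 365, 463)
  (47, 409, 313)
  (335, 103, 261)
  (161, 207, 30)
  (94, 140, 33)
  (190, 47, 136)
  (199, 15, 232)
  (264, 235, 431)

3

(112,365,463): 112+365 > 463 → valid
(47,313,409): 47+313 ≤ 409 → not valid
(103,261,335): 103+261 > 335 → valid
(30,161,207): 30+161 ≤ 207 → not valid
(33,94,140): 33+94 ≤ 140 → not valid
(47,136,190): 47+136 ≤ 190 → not valid
(15,199,232): 15+199 ≤ 232 → not valid
(235,264,431): 235+264 > 431 → valid
3 of the 8 triples form a triangle.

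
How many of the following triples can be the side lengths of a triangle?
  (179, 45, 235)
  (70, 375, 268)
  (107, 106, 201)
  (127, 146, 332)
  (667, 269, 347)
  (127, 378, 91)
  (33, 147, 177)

(45,179,235): 45+179 ≤ 235 → not valid
(70,268,375): 70+268 ≤ 375 → not valid
(106,107,201): 106+107 > 201 → valid
(127,146,332): 127+146 ≤ 332 → not valid
(269,347,667): 269+347 ≤ 667 → not valid
(91,127,378): 91+127 ≤ 378 → not valid
(33,147,177): 33+147 > 177 → valid
2 of the 7 triples form a triangle.

2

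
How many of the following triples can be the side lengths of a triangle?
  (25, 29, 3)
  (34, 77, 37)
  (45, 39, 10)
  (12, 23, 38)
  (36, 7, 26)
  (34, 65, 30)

(3,25,29): 3+25 ≤ 29 → not valid
(34,37,77): 34+37 ≤ 77 → not valid
(10,39,45): 10+39 > 45 → valid
(12,23,38): 12+23 ≤ 38 → not valid
(7,26,36): 7+26 ≤ 36 → not valid
(30,34,65): 30+34 ≤ 65 → not valid
1 of the 6 triples forms a triangle.

1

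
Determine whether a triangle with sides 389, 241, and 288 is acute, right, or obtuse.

obtuse

Compare the square of the longest side to the sum of squares of the other two: 241² + 288² = 141025 < 151321 = 389².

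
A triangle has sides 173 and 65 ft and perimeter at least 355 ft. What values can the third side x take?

117 ≤ x < 238

Triangle inequality alone gives 108 < x < 238.
The perimeter condition gives x ≥ 355 − 173 − 65 = 117.
Intersecting the two: 117 ≤ x < 238.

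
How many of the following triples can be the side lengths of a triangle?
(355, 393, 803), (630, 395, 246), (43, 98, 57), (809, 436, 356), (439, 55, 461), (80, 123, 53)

(355,393,803): 355+393 ≤ 803 → not valid
(246,395,630): 246+395 > 630 → valid
(43,57,98): 43+57 > 98 → valid
(356,436,809): 356+436 ≤ 809 → not valid
(55,439,461): 55+439 > 461 → valid
(53,80,123): 53+80 > 123 → valid
4 of the 6 triples form a triangle.

4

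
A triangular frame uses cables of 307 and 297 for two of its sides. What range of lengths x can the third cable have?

By the triangle inequality, x must be less than 307 + 297 = 604 and greater than |307 − 297| = 10.

10 < x < 604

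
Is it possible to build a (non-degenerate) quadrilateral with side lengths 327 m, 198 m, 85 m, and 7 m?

No

For a quadrilateral, each side must be shorter than the sum of the others.
Here the longest side is 327, but the remaining 3 sides sum to only 290.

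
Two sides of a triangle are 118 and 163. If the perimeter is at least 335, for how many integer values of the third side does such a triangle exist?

227

Triangle inequality: 45 < x < 281. Perimeter ≥ 335 gives x ≥ 335 − 118 − 163 = 54.
So 54 ≤ x < 281; integers 54 through 280: 227 values.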